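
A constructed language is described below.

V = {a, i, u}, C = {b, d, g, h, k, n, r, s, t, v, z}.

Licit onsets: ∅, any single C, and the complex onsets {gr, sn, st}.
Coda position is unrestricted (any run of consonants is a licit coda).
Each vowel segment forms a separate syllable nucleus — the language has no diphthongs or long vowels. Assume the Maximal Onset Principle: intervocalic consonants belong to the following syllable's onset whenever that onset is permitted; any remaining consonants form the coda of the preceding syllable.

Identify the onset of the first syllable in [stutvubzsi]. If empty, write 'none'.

Nuclei (vowels): u, u, i → 3 syllables.
/u…u/ gap (V1→V2): /tv/ splits as /t/ + /v/ (/v/ is the longest suffix that is a licit onset).
/u…i/ gap (V2→V3): /bzs/ — longest licit onset from the right is /s/, leaving /bz/ as coda.
So the parse is stut.vubz.si.
Syllable 1 is /stut/: onset /st/, nucleus /u/, coda /t/.

st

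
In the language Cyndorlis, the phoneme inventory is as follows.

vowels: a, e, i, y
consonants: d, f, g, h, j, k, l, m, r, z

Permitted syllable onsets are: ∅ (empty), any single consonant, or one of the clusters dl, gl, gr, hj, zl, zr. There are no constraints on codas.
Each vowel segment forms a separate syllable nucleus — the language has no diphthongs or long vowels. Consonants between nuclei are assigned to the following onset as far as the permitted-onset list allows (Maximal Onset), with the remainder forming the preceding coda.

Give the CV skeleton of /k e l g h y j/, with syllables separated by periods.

Nuclei (vowels): e, y → 2 syllables.
V1 /e/ – V2 /y/: /lgh/; trying suffixes from longest down, /h/ is the first permitted one, so coda /lg/ | onset /h/.
Result: kelg.hyj.
Mapping each syllable to C/V: /kelg/ → CVCC, /hyj/ → CVC.

CVCC.CVC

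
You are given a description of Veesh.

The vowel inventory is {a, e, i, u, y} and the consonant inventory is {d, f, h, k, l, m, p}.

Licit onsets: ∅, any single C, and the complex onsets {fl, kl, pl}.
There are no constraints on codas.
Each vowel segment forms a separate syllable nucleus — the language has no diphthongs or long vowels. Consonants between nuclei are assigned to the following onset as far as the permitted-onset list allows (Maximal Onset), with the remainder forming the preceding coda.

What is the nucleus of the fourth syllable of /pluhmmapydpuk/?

u

Nuclei (vowels): u, a, y, u → 4 syllables.
The fourth nucleus (vowel 4 from the left) is /u/.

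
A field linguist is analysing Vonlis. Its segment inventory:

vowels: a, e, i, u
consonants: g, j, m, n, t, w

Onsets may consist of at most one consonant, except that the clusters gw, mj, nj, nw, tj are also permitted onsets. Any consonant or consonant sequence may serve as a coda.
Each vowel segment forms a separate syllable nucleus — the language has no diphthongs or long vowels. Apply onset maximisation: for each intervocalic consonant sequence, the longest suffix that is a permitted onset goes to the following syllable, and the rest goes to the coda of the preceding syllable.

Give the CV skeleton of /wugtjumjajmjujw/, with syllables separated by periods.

CVC.CCV.CCVC.CCVCC

Vowels present: u, u, a, u; each is a nucleus, giving 4 syllables.
V1 /u/ – V2 /u/: /gtj/ — longest licit onset from the right is /tj/, leaving /g/ as coda.
V2 /u/ – V3 /a/: /mj/ — entire cluster is a permitted onset → onset /mj/, coda ∅.
V3 /a/ – V4 /u/: /jmj/; trying suffixes from longest down, /mj/ is the first permitted one, so coda /j/ | onset /mj/.
Putting it together: wug.tju.mjaj.mjujw.
Mapping each syllable to C/V: /wug/ → CVC, /tju/ → CCV, /mjaj/ → CCVC, /mjujw/ → CCVCC.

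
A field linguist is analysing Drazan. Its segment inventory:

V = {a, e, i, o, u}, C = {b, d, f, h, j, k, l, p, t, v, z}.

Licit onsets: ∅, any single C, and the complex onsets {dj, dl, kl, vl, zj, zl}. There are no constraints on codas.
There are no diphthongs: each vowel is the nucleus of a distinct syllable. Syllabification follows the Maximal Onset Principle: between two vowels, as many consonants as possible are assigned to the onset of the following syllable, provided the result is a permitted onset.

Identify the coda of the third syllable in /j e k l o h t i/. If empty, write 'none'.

none

Nuclei (vowels): e, o, i → 3 syllables.
σ1/σ2 boundary: /kl/ — entire cluster is a permitted onset → onset /kl/, coda ∅.
σ2/σ3 boundary: /ht/ splits as /h/ + /t/ (/t/ is the longest suffix that is a licit onset).
So the parse is je.kloh.ti.
Syllable 3 is /ti/: onset /t/, nucleus /i/, coda ∅.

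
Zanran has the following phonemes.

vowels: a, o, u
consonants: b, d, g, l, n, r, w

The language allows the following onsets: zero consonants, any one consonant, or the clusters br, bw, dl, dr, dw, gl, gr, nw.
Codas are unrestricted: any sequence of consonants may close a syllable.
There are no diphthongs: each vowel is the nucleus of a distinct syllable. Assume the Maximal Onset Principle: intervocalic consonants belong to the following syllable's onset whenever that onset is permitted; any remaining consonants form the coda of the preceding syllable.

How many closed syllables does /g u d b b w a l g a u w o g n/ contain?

Nuclei (vowels): u, a, a, u, o → 5 syllables.
Between /u/ (V1) and /a/ (V2): /dbbw/; trying suffixes from longest down, /bw/ is the first permitted one, so coda /db/ | onset /bw/.
Between /a/ (V2) and /a/ (V3): cluster /lg/ — the longest permitted-onset suffix is /g/; onset = /g/, preceding coda = /l/.
Between /a/ (V3) and /u/ (V4): hiatus — the boundary sits between the two vowels.
Between /u/ (V4) and /o/ (V5): /w/ → onset of the next syllable (single consonants are always licit onsets).
Putting it together: gudb.bwal.ga.u.wogn.
Classifying each syllable: /gudb/ (closed), /bwal/ (closed), /ga/ (open), /u/ (open), /wogn/ (closed).
Closed syllables: 3.

3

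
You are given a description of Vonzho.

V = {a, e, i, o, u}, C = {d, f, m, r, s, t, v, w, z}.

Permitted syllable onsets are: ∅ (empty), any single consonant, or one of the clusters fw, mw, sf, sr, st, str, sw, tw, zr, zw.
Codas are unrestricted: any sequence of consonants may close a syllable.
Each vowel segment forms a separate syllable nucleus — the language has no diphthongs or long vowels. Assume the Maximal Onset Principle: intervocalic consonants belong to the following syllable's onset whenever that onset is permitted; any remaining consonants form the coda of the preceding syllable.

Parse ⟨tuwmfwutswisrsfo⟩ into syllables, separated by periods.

tuwm.fwut.swisr.sfo

The vowels are u, u, i, o — 4 nuclei, so 4 syllables.
/u…u/ gap (V1→V2): /wmfw/ — longest licit onset from the right is /fw/, leaving /wm/ as coda.
/u…i/ gap (V2→V3): /tsw/ splits as /t/ + /sw/ (/sw/ is the longest suffix that is a licit onset).
/i…o/ gap (V3→V4): /srsf/; trying suffixes from longest down, /sf/ is the first permitted one, so coda /sr/ | onset /sf/.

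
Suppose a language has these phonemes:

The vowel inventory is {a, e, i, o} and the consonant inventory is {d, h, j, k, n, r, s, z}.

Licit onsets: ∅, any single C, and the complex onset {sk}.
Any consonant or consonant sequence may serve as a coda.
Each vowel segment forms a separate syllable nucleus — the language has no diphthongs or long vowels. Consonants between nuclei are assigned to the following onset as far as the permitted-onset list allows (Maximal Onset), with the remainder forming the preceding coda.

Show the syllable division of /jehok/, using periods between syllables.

je.hok

Vowels present: e, o; each is a nucleus, giving 2 syllables.
σ1/σ2 boundary: /h/ is a single consonant, so it becomes the next onset.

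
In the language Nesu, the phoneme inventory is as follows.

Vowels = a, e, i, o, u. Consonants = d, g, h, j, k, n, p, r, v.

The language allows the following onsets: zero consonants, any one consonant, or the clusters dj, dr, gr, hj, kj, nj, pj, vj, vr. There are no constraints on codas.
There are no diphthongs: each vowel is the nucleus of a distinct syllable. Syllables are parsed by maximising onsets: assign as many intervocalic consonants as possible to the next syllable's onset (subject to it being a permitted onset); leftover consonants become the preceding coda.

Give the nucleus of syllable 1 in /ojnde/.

o

Nuclei (vowels): o, e → 2 syllables.
The first nucleus (vowel 1 from the left) is /o/.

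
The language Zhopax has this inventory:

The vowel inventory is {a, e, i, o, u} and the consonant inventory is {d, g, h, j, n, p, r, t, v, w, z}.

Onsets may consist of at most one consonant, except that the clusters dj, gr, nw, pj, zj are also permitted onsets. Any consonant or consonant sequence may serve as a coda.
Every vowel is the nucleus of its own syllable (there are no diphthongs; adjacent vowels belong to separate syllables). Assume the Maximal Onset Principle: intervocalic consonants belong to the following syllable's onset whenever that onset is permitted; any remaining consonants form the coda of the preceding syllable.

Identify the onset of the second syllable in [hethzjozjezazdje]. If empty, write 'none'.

zj

Vowels present: e, o, e, a, e; each is a nucleus, giving 5 syllables.
Between /e/ (V1) and /o/ (V2): /thzj/; trying suffixes from longest down, /zj/ is the first permitted one, so coda /th/ | onset /zj/.
Between /o/ (V2) and /e/ (V3): /zj/ — entire cluster is a permitted onset → onset /zj/, coda ∅.
Between /e/ (V3) and /a/ (V4): /z/ → onset of the next syllable (single consonants are always licit onsets).
Between /a/ (V4) and /e/ (V5): cluster /zdj/ — the longest permitted-onset suffix is /dj/; onset = /dj/, preceding coda = /z/.
Putting it together: heth.zjo.zje.zaz.dje.
Syllable 2 is /zjo/: onset /zj/, nucleus /o/, coda ∅.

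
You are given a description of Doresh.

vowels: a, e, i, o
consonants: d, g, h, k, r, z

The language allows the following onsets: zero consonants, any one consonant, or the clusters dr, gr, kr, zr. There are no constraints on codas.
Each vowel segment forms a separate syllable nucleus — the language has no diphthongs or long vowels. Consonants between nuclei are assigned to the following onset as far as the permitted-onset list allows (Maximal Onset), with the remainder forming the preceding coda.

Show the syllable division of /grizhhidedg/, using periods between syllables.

grizh.hi.dedg

Nuclei (vowels): i, i, e → 3 syllables.
σ1/σ2 boundary: /zhh/ splits as /zh/ + /h/ (/h/ is the longest suffix that is a licit onset).
σ2/σ3 boundary: /d/ is a single consonant, so it becomes the next onset.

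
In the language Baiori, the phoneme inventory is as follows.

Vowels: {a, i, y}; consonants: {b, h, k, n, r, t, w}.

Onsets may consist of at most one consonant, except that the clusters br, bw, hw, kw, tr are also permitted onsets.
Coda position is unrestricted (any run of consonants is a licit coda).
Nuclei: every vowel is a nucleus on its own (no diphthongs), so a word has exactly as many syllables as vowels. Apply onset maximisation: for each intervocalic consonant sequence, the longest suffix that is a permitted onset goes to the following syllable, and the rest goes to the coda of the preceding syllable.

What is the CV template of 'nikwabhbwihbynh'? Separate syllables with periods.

The vowels are i, a, i, y — 4 nuclei, so 4 syllables.
V1 /i/ – V2 /a/: /kw/ is a licit onset in full, so it all attaches to the next syllable.
V2 /a/ – V3 /i/: /bhbw/ splits as /bh/ + /bw/ (/bw/ is the longest suffix that is a licit onset).
V3 /i/ – V4 /y/: cluster /hb/ — the longest permitted-onset suffix is /b/; onset = /b/, preceding coda = /h/.
Result: ni.kwabh.bwih.bynh.
Mapping each syllable to C/V: /ni/ → CV, /kwabh/ → CCVCC, /bwih/ → CCVC, /bynh/ → CVCC.

CV.CCVCC.CCVC.CVCC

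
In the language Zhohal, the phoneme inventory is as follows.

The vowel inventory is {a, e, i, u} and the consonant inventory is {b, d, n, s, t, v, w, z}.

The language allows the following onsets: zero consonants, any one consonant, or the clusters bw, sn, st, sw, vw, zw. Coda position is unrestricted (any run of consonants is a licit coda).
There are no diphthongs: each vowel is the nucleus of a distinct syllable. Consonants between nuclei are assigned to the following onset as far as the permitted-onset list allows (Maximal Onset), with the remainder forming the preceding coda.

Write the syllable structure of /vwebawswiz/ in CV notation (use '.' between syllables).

The vowels are e, a, i — 3 nuclei, so 3 syllables.
/e…a/ gap (V1→V2): /b/ → onset of the next syllable (single consonants are always licit onsets).
/a…i/ gap (V2→V3): cluster /wsw/ — the longest permitted-onset suffix is /sw/; onset = /sw/, preceding coda = /w/.
Putting it together: vwe.baw.swiz.
Mapping each syllable to C/V: /vwe/ → CCV, /baw/ → CVC, /swiz/ → CCVC.

CCV.CVC.CCVC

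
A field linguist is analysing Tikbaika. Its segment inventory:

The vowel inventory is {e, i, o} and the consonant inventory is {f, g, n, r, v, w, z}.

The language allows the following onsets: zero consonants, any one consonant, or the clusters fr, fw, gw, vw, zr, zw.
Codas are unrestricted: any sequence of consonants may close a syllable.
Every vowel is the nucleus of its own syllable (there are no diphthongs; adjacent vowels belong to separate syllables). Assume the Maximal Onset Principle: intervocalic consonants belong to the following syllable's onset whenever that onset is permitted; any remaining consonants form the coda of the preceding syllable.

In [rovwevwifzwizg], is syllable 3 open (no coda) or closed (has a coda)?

closed

Nuclei (vowels): o, e, i, i → 4 syllables.
Between /o/ (V1) and /e/ (V2): /vw/ — entire cluster is a permitted onset → onset /vw/, coda ∅.
Between /e/ (V2) and /i/ (V3): cluster /vw/ — /vw/ is itself a permitted onset, so the whole cluster goes right; preceding coda = ∅.
Between /i/ (V3) and /i/ (V4): cluster /fzw/ — the longest permitted-onset suffix is /zw/; onset = /zw/, preceding coda = /f/.
Result: ro.vwe.vwif.zwizg.
Syllable 3 is /vwif/ with coda /f/, so it is closed.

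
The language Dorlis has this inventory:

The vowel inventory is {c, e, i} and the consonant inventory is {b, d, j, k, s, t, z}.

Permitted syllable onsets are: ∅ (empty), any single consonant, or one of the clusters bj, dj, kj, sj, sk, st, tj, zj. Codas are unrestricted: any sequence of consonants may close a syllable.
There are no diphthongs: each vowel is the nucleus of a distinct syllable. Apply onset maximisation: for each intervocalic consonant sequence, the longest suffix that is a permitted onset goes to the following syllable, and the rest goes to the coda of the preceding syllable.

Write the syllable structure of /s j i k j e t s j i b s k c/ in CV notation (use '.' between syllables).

CCV.CCVC.CCVC.CCV

Nuclei (vowels): i, e, i, c → 4 syllables.
/i…e/ gap (V1→V2): /kj/ is a licit onset in full, so it all attaches to the next syllable.
/e…i/ gap (V2→V3): cluster /tsj/ — the longest permitted-onset suffix is /sj/; onset = /sj/, preceding coda = /t/.
/i…c/ gap (V3→V4): /bsk/; trying suffixes from longest down, /sk/ is the first permitted one, so coda /b/ | onset /sk/.
Syllabification: sji.kjet.sjib.skc.
Mapping each syllable to C/V: /sji/ → CCV, /kjet/ → CCVC, /sjib/ → CCVC, /skc/ → CCV.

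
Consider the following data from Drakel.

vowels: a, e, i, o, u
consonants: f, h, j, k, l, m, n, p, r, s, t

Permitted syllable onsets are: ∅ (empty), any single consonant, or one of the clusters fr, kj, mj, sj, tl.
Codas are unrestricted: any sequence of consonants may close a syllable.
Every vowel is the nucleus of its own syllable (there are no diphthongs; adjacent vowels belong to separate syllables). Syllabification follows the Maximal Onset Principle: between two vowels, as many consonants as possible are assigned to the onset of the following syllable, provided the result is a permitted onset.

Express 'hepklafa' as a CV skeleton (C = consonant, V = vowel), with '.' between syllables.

The vowels are e, a, a — 3 nuclei, so 3 syllables.
Between /e/ (V1) and /a/ (V2): /pkl/ — longest licit onset from the right is /l/, leaving /pk/ as coda.
Between /a/ (V2) and /a/ (V3): /f/ is a single consonant, so it becomes the next onset.
Result: hepk.la.fa.
Mapping each syllable to C/V: /hepk/ → CVCC, /la/ → CV, /fa/ → CV.

CVCC.CV.CV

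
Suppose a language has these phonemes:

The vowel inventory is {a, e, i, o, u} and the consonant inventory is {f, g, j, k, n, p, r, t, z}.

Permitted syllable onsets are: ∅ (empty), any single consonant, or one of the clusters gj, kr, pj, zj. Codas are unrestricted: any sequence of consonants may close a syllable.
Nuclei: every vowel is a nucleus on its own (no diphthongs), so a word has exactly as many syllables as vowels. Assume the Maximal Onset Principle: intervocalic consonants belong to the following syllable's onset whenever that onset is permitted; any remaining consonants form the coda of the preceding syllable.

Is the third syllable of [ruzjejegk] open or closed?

closed

The vowels are u, e, e — 3 nuclei, so 3 syllables.
σ1/σ2 boundary: /zj/ — entire cluster is a permitted onset → onset /zj/, coda ∅.
σ2/σ3 boundary: just /j/ — single C goes to the following onset.
Result: ru.zje.jegk.
Syllable 3 is /jegk/ with coda /gk/, so it is closed.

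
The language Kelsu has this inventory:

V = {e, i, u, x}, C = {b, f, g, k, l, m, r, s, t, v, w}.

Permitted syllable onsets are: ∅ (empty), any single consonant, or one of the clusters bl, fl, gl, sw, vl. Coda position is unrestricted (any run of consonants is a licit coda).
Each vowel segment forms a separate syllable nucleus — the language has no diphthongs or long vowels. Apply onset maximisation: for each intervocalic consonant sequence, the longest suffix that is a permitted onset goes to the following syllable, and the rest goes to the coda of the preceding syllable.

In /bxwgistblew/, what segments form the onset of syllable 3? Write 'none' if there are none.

Nuclei (vowels): x, i, e → 3 syllables.
V1 /x/ – V2 /i/: cluster /wg/ — the longest permitted-onset suffix is /g/; onset = /g/, preceding coda = /w/.
V2 /i/ – V3 /e/: /stbl/ — longest licit onset from the right is /bl/, leaving /st/ as coda.
Result: bxw.gist.blew.
Syllable 3 is /blew/: onset /bl/, nucleus /e/, coda /w/.

bl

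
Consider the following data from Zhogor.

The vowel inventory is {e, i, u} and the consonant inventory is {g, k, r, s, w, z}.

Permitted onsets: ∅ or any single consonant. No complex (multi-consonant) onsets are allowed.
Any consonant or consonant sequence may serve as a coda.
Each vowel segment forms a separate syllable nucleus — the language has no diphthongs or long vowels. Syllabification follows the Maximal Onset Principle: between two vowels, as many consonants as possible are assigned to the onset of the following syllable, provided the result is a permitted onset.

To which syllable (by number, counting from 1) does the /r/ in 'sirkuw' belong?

The vowels are i, u — 2 nuclei, so 2 syllables.
/i…u/ gap (V1→V2): /rk/; trying suffixes from longest down, /k/ is the first permitted one, so coda /r/ | onset /k/.
So the parse is sir.kuw.
The /r/ is in the coda of syllable 1 (/sir/).

1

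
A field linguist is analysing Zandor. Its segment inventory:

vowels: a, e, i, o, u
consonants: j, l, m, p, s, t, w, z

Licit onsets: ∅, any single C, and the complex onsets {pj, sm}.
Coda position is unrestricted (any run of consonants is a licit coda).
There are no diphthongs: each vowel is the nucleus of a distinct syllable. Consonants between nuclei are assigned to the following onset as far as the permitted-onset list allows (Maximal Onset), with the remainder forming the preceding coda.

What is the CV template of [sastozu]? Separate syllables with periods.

The vowels are a, o, u — 3 nuclei, so 3 syllables.
Between /a/ (V1) and /o/ (V2): /st/ splits as /s/ + /t/ (/t/ is the longest suffix that is a licit onset).
Between /o/ (V2) and /u/ (V3): /z/ → onset of the next syllable (single consonants are always licit onsets).
Syllabification: sas.to.zu.
Mapping each syllable to C/V: /sas/ → CVC, /to/ → CV, /zu/ → CV.

CVC.CV.CV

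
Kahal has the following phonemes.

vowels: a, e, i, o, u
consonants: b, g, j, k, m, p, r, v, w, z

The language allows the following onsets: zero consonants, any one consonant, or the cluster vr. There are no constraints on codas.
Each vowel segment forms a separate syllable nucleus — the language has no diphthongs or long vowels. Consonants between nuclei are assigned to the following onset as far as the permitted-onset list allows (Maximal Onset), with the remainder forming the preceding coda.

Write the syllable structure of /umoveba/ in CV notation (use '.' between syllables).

V.CV.CV.CV

Vowels present: u, o, e, a; each is a nucleus, giving 4 syllables.
V1 /u/ – V2 /o/: just /m/ — single C goes to the following onset.
V2 /o/ – V3 /e/: /v/ is a single consonant, so it becomes the next onset.
V3 /e/ – V4 /a/: /b/ → onset of the next syllable (single consonants are always licit onsets).
Syllabification: u.mo.ve.ba.
Mapping each syllable to C/V: /u/ → V, /mo/ → CV, /ve/ → CV, /ba/ → CV.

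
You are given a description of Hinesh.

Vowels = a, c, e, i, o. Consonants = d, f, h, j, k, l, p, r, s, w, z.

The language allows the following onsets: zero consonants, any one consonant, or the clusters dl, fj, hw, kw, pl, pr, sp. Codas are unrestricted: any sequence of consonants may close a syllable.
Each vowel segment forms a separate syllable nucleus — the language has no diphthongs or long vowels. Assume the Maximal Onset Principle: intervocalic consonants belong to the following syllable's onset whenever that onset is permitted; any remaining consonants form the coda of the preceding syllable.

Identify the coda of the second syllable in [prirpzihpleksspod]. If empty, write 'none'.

Vowels present: i, i, e, o; each is a nucleus, giving 4 syllables.
σ1/σ2 boundary: /rpz/ splits as /rp/ + /z/ (/z/ is the longest suffix that is a licit onset).
σ2/σ3 boundary: cluster /hpl/ — the longest permitted-onset suffix is /pl/; onset = /pl/, preceding coda = /h/.
σ3/σ4 boundary: /kssp/ — longest licit onset from the right is /sp/, leaving /ks/ as coda.
Result: prirp.zih.pleks.spod.
Syllable 2 is /zih/: onset /z/, nucleus /i/, coda /h/.

h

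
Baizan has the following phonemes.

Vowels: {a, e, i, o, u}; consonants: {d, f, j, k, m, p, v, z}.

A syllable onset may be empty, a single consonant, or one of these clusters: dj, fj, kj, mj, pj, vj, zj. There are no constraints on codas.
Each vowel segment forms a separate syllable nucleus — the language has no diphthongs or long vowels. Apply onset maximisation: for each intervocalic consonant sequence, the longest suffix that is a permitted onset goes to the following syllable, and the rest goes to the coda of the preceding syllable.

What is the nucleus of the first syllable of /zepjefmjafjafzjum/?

Nuclei (vowels): e, e, a, a, u → 5 syllables.
The first nucleus (vowel 1 from the left) is /e/.

e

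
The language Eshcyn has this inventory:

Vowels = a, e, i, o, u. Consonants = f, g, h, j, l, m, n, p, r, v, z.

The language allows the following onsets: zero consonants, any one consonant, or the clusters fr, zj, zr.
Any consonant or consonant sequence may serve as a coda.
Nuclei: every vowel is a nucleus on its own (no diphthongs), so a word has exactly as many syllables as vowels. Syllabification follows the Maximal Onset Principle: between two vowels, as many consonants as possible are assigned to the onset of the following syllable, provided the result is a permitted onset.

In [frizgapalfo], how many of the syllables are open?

The vowels are i, a, a, o — 4 nuclei, so 4 syllables.
/i…a/ gap (V1→V2): /zg/ — longest licit onset from the right is /g/, leaving /z/ as coda.
/a…a/ gap (V2→V3): /p/ → onset of the next syllable (single consonants are always licit onsets).
/a…o/ gap (V3→V4): /lf/; trying suffixes from longest down, /f/ is the first permitted one, so coda /l/ | onset /f/.
Result: friz.ga.pal.fo.
Classifying each syllable: /friz/ (closed), /ga/ (open), /pal/ (closed), /fo/ (open).
Open syllables: 2.

2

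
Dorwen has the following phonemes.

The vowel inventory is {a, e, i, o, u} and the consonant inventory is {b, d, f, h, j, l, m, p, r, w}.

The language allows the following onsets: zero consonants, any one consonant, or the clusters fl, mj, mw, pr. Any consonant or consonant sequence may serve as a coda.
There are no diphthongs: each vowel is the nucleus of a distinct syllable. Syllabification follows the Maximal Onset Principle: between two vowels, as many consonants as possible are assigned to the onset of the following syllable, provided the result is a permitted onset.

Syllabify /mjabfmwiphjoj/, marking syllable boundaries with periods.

mjabf.mwiph.joj

Vowels present: a, i, o; each is a nucleus, giving 3 syllables.
/a…i/ gap (V1→V2): cluster /bfmw/ — the longest permitted-onset suffix is /mw/; onset = /mw/, preceding coda = /bf/.
/i…o/ gap (V2→V3): /phj/ splits as /ph/ + /j/ (/j/ is the longest suffix that is a licit onset).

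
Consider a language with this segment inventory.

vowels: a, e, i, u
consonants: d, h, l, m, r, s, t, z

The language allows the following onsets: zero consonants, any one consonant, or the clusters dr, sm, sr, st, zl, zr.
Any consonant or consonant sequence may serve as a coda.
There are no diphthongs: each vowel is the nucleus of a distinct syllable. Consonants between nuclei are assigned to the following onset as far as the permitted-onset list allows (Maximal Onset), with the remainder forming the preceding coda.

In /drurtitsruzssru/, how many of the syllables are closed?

The vowels are u, i, u, u — 4 nuclei, so 4 syllables.
V1 /u/ – V2 /i/: /rt/; trying suffixes from longest down, /t/ is the first permitted one, so coda /r/ | onset /t/.
V2 /i/ – V3 /u/: cluster /tsr/ — the longest permitted-onset suffix is /sr/; onset = /sr/, preceding coda = /t/.
V3 /u/ – V4 /u/: /zssr/; trying suffixes from longest down, /sr/ is the first permitted one, so coda /zs/ | onset /sr/.
Syllabification: drur.tit.sruzs.sru.
Classifying each syllable: /drur/ (closed), /tit/ (closed), /sruzs/ (closed), /sru/ (open).
Closed syllables: 3.

3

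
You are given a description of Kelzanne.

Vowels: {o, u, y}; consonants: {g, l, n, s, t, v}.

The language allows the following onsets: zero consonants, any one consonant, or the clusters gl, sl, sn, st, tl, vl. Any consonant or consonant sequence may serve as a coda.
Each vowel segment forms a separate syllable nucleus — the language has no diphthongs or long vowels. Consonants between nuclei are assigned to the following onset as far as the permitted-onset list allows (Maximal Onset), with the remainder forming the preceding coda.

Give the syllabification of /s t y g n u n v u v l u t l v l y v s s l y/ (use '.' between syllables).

styg.nun.vu.vlutl.vlyvs.sly

Vowels present: y, u, u, u, y, y; each is a nucleus, giving 6 syllables.
Between /y/ (V1) and /u/ (V2): /gn/; trying suffixes from longest down, /n/ is the first permitted one, so coda /g/ | onset /n/.
Between /u/ (V2) and /u/ (V3): /nv/ splits as /n/ + /v/ (/v/ is the longest suffix that is a licit onset).
Between /u/ (V3) and /u/ (V4): cluster /vl/ — /vl/ is itself a permitted onset, so the whole cluster goes right; preceding coda = ∅.
Between /u/ (V4) and /y/ (V5): /tlvl/ — longest licit onset from the right is /vl/, leaving /tl/ as coda.
Between /y/ (V5) and /y/ (V6): /vssl/ — longest licit onset from the right is /sl/, leaving /vs/ as coda.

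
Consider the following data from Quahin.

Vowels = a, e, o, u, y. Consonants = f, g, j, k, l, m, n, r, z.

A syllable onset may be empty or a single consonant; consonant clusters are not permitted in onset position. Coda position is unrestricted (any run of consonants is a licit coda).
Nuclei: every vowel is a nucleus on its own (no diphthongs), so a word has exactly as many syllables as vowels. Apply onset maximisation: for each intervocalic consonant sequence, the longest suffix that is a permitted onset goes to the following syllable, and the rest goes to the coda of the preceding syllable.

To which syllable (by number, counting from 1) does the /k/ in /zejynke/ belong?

The vowels are e, y, e — 3 nuclei, so 3 syllables.
/e…y/ gap (V1→V2): just /j/ — single C goes to the following onset.
/y…e/ gap (V2→V3): /nk/ splits as /n/ + /k/ (/k/ is the longest suffix that is a licit onset).
Putting it together: ze.jyn.ke.
The /k/ is in the onset of syllable 3 (/ke/).

3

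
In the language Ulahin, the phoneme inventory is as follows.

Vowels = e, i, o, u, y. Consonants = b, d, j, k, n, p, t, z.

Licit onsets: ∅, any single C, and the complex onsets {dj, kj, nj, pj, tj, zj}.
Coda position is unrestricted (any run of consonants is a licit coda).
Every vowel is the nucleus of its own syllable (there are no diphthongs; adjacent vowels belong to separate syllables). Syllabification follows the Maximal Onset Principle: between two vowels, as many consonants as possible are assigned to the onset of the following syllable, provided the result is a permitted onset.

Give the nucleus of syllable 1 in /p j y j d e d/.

y

Vowels present: y, e; each is a nucleus, giving 2 syllables.
The first nucleus (vowel 1 from the left) is /y/.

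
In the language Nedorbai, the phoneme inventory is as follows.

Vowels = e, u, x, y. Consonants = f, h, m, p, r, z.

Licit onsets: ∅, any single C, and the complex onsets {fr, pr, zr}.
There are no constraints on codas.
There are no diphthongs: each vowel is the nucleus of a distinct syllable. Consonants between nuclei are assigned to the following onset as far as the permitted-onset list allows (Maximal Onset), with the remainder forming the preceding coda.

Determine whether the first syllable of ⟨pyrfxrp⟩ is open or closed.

closed

Vowels present: y, x; each is a nucleus, giving 2 syllables.
σ1/σ2 boundary: /rf/ — longest licit onset from the right is /f/, leaving /r/ as coda.
Putting it together: pyr.fxrp.
Syllable 1 is /pyr/ with coda /r/, so it is closed.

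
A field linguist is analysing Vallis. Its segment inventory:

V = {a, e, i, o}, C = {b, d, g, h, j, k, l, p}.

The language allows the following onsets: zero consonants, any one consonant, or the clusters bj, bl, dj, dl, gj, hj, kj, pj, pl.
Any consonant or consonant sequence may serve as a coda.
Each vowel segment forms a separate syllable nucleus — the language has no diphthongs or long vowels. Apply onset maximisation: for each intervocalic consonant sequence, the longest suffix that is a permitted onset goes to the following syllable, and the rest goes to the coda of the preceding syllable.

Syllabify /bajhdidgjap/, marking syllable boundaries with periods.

bajh.did.gjap

The vowels are a, i, a — 3 nuclei, so 3 syllables.
σ1/σ2 boundary: /jhd/ — longest licit onset from the right is /d/, leaving /jh/ as coda.
σ2/σ3 boundary: cluster /dgj/ — the longest permitted-onset suffix is /gj/; onset = /gj/, preceding coda = /d/.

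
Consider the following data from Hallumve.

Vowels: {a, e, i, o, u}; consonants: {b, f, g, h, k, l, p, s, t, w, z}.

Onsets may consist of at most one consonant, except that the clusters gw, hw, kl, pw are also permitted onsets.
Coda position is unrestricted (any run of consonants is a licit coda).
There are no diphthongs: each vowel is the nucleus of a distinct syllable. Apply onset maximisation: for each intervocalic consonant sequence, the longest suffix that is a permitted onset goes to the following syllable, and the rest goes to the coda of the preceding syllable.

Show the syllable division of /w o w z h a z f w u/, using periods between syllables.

The vowels are o, a, u — 3 nuclei, so 3 syllables.
Between /o/ (V1) and /a/ (V2): /wzh/ splits as /wz/ + /h/ (/h/ is the longest suffix that is a licit onset).
Between /a/ (V2) and /u/ (V3): /zfw/ splits as /zf/ + /w/ (/w/ is the longest suffix that is a licit onset).

wowz.hazf.wu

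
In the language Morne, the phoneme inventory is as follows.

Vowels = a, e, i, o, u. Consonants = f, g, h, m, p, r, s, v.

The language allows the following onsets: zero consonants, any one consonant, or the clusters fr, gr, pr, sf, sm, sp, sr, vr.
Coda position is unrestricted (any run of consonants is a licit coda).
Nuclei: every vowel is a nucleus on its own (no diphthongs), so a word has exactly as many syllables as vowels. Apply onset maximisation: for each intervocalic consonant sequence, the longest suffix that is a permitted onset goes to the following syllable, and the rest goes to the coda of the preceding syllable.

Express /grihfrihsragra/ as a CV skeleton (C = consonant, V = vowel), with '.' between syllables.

Vowels present: i, i, a, a; each is a nucleus, giving 4 syllables.
/i…i/ gap (V1→V2): /hfr/ — longest licit onset from the right is /fr/, leaving /h/ as coda.
/i…a/ gap (V2→V3): /hsr/; trying suffixes from longest down, /sr/ is the first permitted one, so coda /h/ | onset /sr/.
/a…a/ gap (V3→V4): cluster /gr/ — /gr/ is itself a permitted onset, so the whole cluster goes right; preceding coda = ∅.
Syllabification: grih.frih.sra.gra.
Mapping each syllable to C/V: /grih/ → CCVC, /frih/ → CCVC, /sra/ → CCV, /gra/ → CCV.

CCVC.CCVC.CCV.CCV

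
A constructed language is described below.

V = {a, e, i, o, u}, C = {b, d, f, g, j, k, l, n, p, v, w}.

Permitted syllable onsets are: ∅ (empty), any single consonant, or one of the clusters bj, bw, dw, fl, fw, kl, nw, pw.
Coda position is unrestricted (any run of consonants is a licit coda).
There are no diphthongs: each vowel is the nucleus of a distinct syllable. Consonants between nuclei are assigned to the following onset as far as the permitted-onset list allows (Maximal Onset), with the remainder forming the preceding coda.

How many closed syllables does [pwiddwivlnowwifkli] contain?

The vowels are i, i, o, i, i — 5 nuclei, so 5 syllables.
σ1/σ2 boundary: /ddw/ splits as /d/ + /dw/ (/dw/ is the longest suffix that is a licit onset).
σ2/σ3 boundary: /vln/ splits as /vl/ + /n/ (/n/ is the longest suffix that is a licit onset).
σ3/σ4 boundary: cluster /ww/ — the longest permitted-onset suffix is /w/; onset = /w/, preceding coda = /w/.
σ4/σ5 boundary: /fkl/ — longest licit onset from the right is /kl/, leaving /f/ as coda.
Putting it together: pwid.dwivl.now.wif.kli.
Classifying each syllable: /pwid/ (closed), /dwivl/ (closed), /now/ (closed), /wif/ (closed), /kli/ (open).
Closed syllables: 4.

4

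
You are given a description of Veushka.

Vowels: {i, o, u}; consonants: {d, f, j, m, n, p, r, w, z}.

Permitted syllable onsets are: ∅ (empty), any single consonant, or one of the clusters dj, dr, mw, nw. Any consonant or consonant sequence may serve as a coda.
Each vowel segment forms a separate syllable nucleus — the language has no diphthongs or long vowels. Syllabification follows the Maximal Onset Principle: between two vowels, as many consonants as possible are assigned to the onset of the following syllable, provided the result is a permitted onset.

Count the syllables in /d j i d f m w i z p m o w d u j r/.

Nuclei (vowels): i, i, o, u → 4 syllables.

4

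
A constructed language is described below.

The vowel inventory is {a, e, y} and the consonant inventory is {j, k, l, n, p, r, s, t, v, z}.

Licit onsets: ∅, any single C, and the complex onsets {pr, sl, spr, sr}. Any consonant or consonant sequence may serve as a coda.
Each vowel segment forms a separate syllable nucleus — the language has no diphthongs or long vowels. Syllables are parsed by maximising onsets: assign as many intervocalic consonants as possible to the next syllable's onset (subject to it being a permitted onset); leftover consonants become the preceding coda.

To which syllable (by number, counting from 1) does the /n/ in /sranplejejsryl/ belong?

1

Nuclei (vowels): a, e, e, y → 4 syllables.
Between /a/ (V1) and /e/ (V2): /npl/ — longest licit onset from the right is /l/, leaving /np/ as coda.
Between /e/ (V2) and /e/ (V3): /j/ → onset of the next syllable (single consonants are always licit onsets).
Between /e/ (V3) and /y/ (V4): cluster /jsr/ — the longest permitted-onset suffix is /sr/; onset = /sr/, preceding coda = /j/.
So the parse is sranp.le.jej.sryl.
The /n/ is in the coda of syllable 1 (/sranp/).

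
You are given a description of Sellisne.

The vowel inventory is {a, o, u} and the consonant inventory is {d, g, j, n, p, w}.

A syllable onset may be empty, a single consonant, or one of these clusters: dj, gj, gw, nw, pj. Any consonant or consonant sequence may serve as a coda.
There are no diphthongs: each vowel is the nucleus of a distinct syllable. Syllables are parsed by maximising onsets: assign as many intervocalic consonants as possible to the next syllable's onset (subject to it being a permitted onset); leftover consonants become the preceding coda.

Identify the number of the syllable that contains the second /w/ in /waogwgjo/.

The vowels are a, o, o — 3 nuclei, so 3 syllables.
/a…o/ gap (V1→V2): no consonants, so the boundary falls immediately after /a/.
/o…o/ gap (V2→V3): /gwgj/ splits as /gw/ + /gj/ (/gj/ is the longest suffix that is a licit onset).
Result: wa.ogw.gjo.
The second /w/ is in the coda of syllable 2 (/ogw/).

2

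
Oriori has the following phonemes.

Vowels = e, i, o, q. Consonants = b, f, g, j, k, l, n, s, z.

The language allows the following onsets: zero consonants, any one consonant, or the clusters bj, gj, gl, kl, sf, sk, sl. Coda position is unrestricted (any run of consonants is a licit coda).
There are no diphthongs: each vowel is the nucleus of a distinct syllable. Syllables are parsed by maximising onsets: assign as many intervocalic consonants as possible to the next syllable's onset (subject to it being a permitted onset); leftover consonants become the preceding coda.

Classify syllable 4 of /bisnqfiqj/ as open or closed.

closed

The vowels are i, q, i, q — 4 nuclei, so 4 syllables.
σ1/σ2 boundary: /sn/ splits as /s/ + /n/ (/n/ is the longest suffix that is a licit onset).
σ2/σ3 boundary: /f/ → onset of the next syllable (single consonants are always licit onsets).
σ3/σ4 boundary: nothing intervenes; syllable break is V.V.
Putting it together: bis.nq.fi.qj.
Syllable 4 is /qj/ with coda /j/, so it is closed.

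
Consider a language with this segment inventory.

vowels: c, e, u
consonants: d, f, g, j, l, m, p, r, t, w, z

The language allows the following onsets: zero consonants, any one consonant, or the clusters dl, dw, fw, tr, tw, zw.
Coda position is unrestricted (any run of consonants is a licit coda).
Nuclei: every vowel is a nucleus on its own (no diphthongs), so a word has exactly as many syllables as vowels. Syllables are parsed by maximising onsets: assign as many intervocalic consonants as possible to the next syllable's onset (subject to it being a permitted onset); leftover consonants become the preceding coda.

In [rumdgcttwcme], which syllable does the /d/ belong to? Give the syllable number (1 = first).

1

Nuclei (vowels): u, c, c, e → 4 syllables.
V1 /u/ – V2 /c/: /mdg/ — longest licit onset from the right is /g/, leaving /md/ as coda.
V2 /c/ – V3 /c/: cluster /ttw/ — the longest permitted-onset suffix is /tw/; onset = /tw/, preceding coda = /t/.
V3 /c/ – V4 /e/: /m/ is a single consonant, so it becomes the next onset.
Syllabification: rumd.gct.twc.me.
The /d/ is in the coda of syllable 1 (/rumd/).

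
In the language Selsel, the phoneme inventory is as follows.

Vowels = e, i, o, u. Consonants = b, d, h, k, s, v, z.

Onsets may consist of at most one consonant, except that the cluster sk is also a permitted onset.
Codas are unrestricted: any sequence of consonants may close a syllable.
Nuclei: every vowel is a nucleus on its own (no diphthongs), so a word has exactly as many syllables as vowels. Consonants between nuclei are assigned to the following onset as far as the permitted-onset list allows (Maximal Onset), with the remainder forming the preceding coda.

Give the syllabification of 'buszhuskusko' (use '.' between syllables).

busz.hu.sku.sko

The vowels are u, u, u, o — 4 nuclei, so 4 syllables.
V1 /u/ – V2 /u/: cluster /szh/ — the longest permitted-onset suffix is /h/; onset = /h/, preceding coda = /sz/.
V2 /u/ – V3 /u/: cluster /sk/ — /sk/ is itself a permitted onset, so the whole cluster goes right; preceding coda = ∅.
V3 /u/ – V4 /o/: /sk/ is a licit onset in full, so it all attaches to the next syllable.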